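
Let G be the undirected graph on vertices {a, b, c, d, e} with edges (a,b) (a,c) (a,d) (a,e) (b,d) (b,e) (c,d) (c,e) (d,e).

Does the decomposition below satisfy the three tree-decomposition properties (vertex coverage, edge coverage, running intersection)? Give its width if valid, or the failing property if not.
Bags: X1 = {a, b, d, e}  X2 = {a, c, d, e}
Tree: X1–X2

Yes; width 3.

Checking the three conditions: (i) the bags cover all of {a, b, c, d, e}; (ii) for each edge, some bag contains both endpoints; (iii) the bags containing any fixed vertex form a subtree. All hold, so the decomposition is valid with width 4 − 1 = 3.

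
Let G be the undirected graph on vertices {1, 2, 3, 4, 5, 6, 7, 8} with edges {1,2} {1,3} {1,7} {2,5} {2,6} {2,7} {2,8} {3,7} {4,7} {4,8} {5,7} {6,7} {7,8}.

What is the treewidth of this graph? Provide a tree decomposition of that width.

Every bag has size at most 3, so the width is 3 − 1 = 2 and tw(G) ≤ 2. For the lower bound, the 3 vertices {2, 7, 8} are pairwise adjacent, and any tree decomposition puts a clique entirely inside one bag — forcing width ≥ 2. The upper and lower bounds meet at 2, so that is the treewidth.

Treewidth 2.
Bags: B1 = {2, 5, 7}  B2 = {2, 7, 8}  B3 = {2, 6, 7}  B4 = {4, 7, 8}  B5 = {1, 2, 7}  B6 = {1, 3, 7}
Tree: B1–B2, B2–B3, B2–B4, B3–B5, B5–B6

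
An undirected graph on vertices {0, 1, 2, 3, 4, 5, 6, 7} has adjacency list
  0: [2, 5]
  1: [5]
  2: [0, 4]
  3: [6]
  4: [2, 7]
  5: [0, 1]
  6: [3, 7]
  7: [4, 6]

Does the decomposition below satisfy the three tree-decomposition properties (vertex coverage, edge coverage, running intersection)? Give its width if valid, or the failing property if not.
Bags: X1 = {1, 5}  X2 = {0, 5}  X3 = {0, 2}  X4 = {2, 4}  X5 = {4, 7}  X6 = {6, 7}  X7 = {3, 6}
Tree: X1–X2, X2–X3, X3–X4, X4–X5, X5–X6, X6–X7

Yes; width 1.

Every vertex of G appears in some bag (union = {0, 1, 2, 3, 4, 5, 6, 7}); every edge is covered by a bag; and for each vertex v the set of bags containing v is connected in the bag tree. The decomposition is therefore valid. The largest bag has 2 vertices, so the width is 1.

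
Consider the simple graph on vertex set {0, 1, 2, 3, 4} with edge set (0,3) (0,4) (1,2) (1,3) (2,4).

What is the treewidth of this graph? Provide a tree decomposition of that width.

Every bag has size at most 3, so the width is 3 − 1 = 2 and tw(G) ≤ 2. For the lower bound, G contains the cycle 3–0–4–2–1–3, so G is not a forest; only forests have treewidth ≤ 1, hence tw(G) ≥ 2. The upper and lower bounds meet at 2, so that is the treewidth.

Treewidth 2.
Bags: B1 = {0, 3, 4}  B2 = {2, 3, 4}  B3 = {1, 2, 3}
Tree: B1–B2, B2–B3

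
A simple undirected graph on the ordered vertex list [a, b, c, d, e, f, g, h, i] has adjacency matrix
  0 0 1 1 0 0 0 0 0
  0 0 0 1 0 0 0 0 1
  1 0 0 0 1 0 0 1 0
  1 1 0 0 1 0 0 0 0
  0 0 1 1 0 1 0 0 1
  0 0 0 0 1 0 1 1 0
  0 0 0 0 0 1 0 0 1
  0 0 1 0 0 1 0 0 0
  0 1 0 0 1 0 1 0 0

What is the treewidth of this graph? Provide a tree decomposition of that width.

Treewidth 3.
One optimal decomposition is:
Bags: B1 = {c, f, g, h}  B2 = {c, e, f, g}  B3 = {c, e, g, i}  B4 = {a, c, e, i}  B5 = {a, d, e, i}  B6 = {a, b, d, i}
Tree: B1–B2, B2–B3, B3–B4, B4–B5, B5–B6

The largest bag has 4 vertices, giving width 3; this decomposition certifies tw(G) ≤ 3. For the lower bound: the 4 vertex sets {f,g,h}, {c}, {e}, {a,b,d,i} are disjoint, each induces a connected subgraph, and every pair is joined by at least one edge of G. Contracting each set to a single vertex therefore yields K_{4} as a minor, and since treewidth is minor-monotone, tw(G) ≥ tw(K_{4}) = 3. Hence tw(G) = 3 exactly.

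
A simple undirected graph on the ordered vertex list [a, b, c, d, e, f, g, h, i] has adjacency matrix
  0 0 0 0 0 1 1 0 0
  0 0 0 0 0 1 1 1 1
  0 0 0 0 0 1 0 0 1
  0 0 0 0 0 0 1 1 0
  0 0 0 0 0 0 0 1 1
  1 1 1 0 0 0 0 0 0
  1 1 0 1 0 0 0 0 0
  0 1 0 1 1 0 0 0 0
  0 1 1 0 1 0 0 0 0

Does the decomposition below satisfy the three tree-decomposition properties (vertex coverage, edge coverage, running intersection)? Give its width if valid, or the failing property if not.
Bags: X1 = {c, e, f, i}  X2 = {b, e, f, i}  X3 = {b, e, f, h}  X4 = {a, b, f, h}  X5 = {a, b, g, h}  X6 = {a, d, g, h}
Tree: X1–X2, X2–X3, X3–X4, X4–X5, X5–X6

Checking the three conditions: (i) the bags cover all of {a, b, c, d, e, f, g, h, i}; (ii) for each edge, some bag contains both endpoints; (iii) the bags containing any fixed vertex form a subtree. All hold, so the decomposition is valid with width 4 − 1 = 3.

Yes; width 3.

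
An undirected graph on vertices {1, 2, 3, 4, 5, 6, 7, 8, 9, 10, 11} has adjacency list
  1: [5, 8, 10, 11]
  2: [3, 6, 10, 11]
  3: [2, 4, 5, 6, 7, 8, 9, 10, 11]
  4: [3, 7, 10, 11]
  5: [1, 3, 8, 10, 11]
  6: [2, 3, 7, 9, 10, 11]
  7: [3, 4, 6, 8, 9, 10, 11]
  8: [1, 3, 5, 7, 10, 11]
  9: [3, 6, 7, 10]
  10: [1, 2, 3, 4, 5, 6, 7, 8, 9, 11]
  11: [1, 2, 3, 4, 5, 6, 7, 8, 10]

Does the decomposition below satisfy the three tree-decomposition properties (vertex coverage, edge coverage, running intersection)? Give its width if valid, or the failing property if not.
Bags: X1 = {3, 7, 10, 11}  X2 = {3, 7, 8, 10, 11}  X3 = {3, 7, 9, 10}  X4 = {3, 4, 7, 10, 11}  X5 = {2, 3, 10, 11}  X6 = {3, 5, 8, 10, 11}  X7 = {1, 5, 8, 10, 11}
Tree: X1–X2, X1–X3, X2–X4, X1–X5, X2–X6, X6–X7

No — vertex 6 appears in no bag.

A tree decomposition must satisfy three properties: every vertex lies in some bag; for every edge, both endpoints lie together in some bag; and for every vertex, the bags containing it form a connected subtree. Here vertex 6 appears in no bag, so the decomposition is invalid.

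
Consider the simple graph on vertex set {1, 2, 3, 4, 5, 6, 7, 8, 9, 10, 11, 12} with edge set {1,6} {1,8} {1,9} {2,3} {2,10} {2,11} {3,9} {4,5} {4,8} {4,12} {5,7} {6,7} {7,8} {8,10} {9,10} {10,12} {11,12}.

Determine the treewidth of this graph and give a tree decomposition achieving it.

Each bag holds 4 vertices, so the decomposition has width 3, which upper-bounds the treewidth. For the lower bound: the 4 vertex sets {5,6,7}, {4}, {8}, {1,9,10,12} are disjoint, each induces a connected subgraph, and every pair is joined by at least one edge of G. Contracting each set to a single vertex therefore yields K_{4} as a minor, and since treewidth is minor-monotone, tw(G) ≥ tw(K_{4}) = 3. The upper and lower bounds meet at 3, so that is the treewidth.

Treewidth 3.
Bags: B1 = {4, 5, 6, 7}  B2 = {4, 6, 7, 8}  B3 = {1, 4, 6, 8}  B4 = {1, 4, 8, 12}  B5 = {1, 8, 10, 12}  B6 = {1, 9, 10, 12}  B7 = {9, 10, 11, 12}  B8 = {2, 9, 10, 11}  B9 = {2, 3, 9, 11}
Tree: B1–B2, B2–B3, B3–B4, B4–B5, B5–B6, B6–B7, B7–B8, B8–B9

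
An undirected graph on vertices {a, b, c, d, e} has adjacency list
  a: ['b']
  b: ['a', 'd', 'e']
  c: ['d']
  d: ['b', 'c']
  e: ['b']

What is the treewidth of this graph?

1

A width-1 tree decomposition is:
Bags: B1 = {b, e}  B2 = {a, b}  B3 = {b, d}  B4 = {c, d}
Tree: B1–B2, B1–B3, B3–B4
Each bag holds 2 vertices, so the decomposition has width 1, which upper-bounds the treewidth. Since G has at least one edge (e.g. b–e), it is not an edgeless graph, so tw(G) ≥ 1. The upper and lower bounds meet at 1, so that is the treewidth.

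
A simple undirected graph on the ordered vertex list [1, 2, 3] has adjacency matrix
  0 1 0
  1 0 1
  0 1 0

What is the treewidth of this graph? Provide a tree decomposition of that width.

Treewidth 1.
One optimal decomposition is:
Bags: B1 = {2, 3}  B2 = {1, 2}
Tree: B1–B2

Every bag has size at most 2, so the width is 2 − 1 = 1 and tw(G) ≤ 1. G has an edge, so its treewidth is at least 1. Combining the bounds, tw(G) = 1.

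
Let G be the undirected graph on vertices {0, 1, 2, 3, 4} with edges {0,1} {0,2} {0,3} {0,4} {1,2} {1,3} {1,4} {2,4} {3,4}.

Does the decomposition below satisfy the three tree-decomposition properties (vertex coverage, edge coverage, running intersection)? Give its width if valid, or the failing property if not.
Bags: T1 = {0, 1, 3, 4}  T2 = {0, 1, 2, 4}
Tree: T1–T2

Yes; width 3.

Every vertex of G appears in some bag (union = {0, 1, 2, 3, 4}); every edge is covered by a bag; and for each vertex v the set of bags containing v is connected in the bag tree. The decomposition is therefore valid. The largest bag has 4 vertices, so the width is 3.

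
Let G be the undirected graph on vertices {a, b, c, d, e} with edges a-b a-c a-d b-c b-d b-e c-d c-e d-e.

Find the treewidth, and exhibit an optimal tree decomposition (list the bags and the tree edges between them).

Treewidth 3.
One such decomposition:
Bags: B1 = {a, b, c, d}  B2 = {b, c, d, e}
Tree: B1–B2

Every bag has size at most 4, so the width is 4 − 1 = 3 and tw(G) ≤ 3. For the lower bound, the 4 vertices {b, c, d, e} are pairwise adjacent, and any tree decomposition puts a clique entirely inside one bag — forcing width ≥ 3. Combining the bounds, tw(G) = 3.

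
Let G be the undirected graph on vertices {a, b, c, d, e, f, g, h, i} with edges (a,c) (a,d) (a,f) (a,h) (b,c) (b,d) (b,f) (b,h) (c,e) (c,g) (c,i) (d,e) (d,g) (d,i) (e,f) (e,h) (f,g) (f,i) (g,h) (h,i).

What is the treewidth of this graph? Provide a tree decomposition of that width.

Every bag has size at most 5, so the width is 5 − 1 = 4 and tw(G) ≤ 4. For the lower bound: the 5 vertex sets {a,d}, {e,f}, {g,h}, {c}, {b} are disjoint, each induces a connected subgraph, and every pair is joined by at least one edge of G. Contracting each set to a single vertex therefore yields K_{5} as a minor, and since treewidth is minor-monotone, tw(G) ≥ tw(K_{5}) = 4. Therefore the treewidth is 4.

Treewidth 4.
Bags: B1 = {a, c, d, f, h}  B2 = {c, d, e, f, h}  B3 = {c, d, f, g, h}  B4 = {b, c, d, f, h}  B5 = {c, d, f, h, i}
Tree: B1–B2, B2–B3, B3–B4, B4–B5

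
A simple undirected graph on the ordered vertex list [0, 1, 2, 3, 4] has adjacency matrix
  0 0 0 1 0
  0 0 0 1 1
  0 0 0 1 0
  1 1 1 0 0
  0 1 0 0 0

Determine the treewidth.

1

A width-1 tree decomposition is:
Bags: B1 = {1, 3}  B2 = {0, 3}  B3 = {2, 3}  B4 = {1, 4}
Tree: B1–B2, B2–B3, B1–B4
Every bag has size at most 2, so the width is 2 − 1 = 1 and tw(G) ≤ 1. Since G has at least one edge (e.g. 3–1), it is not an edgeless graph, so tw(G) ≥ 1. Therefore the treewidth is 1.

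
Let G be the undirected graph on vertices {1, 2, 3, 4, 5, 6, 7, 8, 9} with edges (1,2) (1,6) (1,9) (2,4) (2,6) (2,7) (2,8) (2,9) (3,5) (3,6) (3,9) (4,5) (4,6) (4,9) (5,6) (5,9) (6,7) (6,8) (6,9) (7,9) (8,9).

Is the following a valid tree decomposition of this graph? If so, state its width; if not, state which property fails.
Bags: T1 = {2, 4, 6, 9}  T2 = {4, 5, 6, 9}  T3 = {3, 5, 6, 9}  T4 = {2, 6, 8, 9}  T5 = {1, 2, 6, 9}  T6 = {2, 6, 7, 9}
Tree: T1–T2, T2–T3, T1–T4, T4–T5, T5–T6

Every vertex of G appears in some bag (union = {1, 2, 3, 4, 5, 6, 7, 8, 9}); every edge is covered by a bag; and for each vertex v the set of bags containing v is connected in the bag tree. The decomposition is therefore valid. The largest bag has 4 vertices, so the width is 3.

Yes; width 3.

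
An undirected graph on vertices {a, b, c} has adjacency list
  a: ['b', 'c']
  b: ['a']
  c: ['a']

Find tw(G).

1

A width-1 tree decomposition is:
Bags: B1 = {a, c}  B2 = {a, b}
Tree: B1–B2
The largest bag has 2 vertices, giving width 1; this decomposition certifies tw(G) ≤ 1. Since G has at least one edge (e.g. a–c), it is not an edgeless graph, so tw(G) ≥ 1. Hence tw(G) = 1 exactly.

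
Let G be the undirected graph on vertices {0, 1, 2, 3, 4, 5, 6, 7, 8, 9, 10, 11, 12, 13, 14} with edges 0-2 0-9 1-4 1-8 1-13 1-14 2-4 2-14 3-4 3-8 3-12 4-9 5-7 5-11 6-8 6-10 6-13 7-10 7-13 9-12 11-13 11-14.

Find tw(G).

A width-3 tree decomposition is:
Bags: B1 = {0, 2, 9, 12}  B2 = {2, 4, 9, 12}  B3 = {2, 3, 4, 12}  B4 = {2, 3, 4, 14}  B5 = {1, 3, 4, 14}  B6 = {1, 3, 8, 14}  B7 = {1, 8, 11, 14}  B8 = {1, 8, 11, 13}  B9 = {6, 8, 11, 13}  B10 = {5, 6, 11, 13}  B11 = {5, 6, 7, 13}  B12 = {5, 6, 7, 10}
Tree: B1–B2, B2–B3, B3–B4, B4–B5, B5–B6, B6–B7, B7–B8, B8–B9, B9–B10, B10–B11, B11–B12
The largest bag has 4 vertices, giving width 3; this decomposition certifies tw(G) ≤ 3. For the lower bound: the 4 vertex sets {0,9,12}, {2}, {4}, {1,3,8,14} are disjoint, each induces a connected subgraph, and every pair is joined by at least one edge of G. Contracting each set to a single vertex therefore yields K_{4} as a minor, and since treewidth is minor-monotone, tw(G) ≥ tw(K_{4}) = 3. Combining the bounds, tw(G) = 3.

3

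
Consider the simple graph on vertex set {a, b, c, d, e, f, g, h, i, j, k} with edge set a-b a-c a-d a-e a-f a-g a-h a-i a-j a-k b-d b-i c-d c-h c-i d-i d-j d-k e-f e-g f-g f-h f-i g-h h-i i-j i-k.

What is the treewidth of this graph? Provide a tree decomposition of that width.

Every bag has size at most 4, so the width is 4 − 1 = 3 and tw(G) ≤ 3. Conversely, {a, e, f, g} is a clique of size 4, and the vertices of any clique must share a bag in every tree decomposition; so some bag has ≥ 4 vertices and tw(G) ≥ 3. The upper and lower bounds meet at 3, so that is the treewidth.

Treewidth 3.
Bags: B1 = {a, c, h, i}  B2 = {a, c, d, i}  B3 = {a, b, d, i}  B4 = {a, f, h, i}  B5 = {a, f, g, h}  B6 = {a, d, i, k}  B7 = {a, d, i, j}  B8 = {a, e, f, g}
Tree: B1–B2, B2–B3, B1–B4, B4–B5, B2–B6, B3–B7, B5–B8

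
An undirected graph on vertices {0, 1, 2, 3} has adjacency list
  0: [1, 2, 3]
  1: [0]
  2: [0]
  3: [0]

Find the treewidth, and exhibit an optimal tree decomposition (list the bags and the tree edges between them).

Treewidth 1.
Bags: B1 = {0, 1}  B2 = {0, 3}  B3 = {0, 2}
Tree: B1–B2, B1–B3

The largest bag has 2 vertices, giving width 1; this decomposition certifies tw(G) ≤ 1. G has an edge, so its treewidth is at least 1. Therefore the treewidth is 1.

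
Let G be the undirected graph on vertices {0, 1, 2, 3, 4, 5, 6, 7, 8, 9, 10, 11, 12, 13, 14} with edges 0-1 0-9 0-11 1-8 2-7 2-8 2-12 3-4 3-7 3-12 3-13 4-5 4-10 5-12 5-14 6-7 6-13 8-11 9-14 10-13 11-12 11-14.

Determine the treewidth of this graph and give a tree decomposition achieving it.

Each bag holds 4 vertices, so the decomposition has width 3, which upper-bounds the treewidth. For the lower bound: the 4 vertex sets {6,10,13}, {4}, {3}, {2,5,7,12} are disjoint, each induces a connected subgraph, and every pair is joined by at least one edge of G. Contracting each set to a single vertex therefore yields K_{4} as a minor, and since treewidth is minor-monotone, tw(G) ≥ tw(K_{4}) = 3. Hence tw(G) = 3 exactly.

Treewidth 3.
One optimal decomposition is:
Bags: B1 = {4, 6, 10, 13}  B2 = {3, 4, 6, 13}  B3 = {3, 4, 6, 7}  B4 = {3, 4, 5, 7}  B5 = {3, 5, 7, 12}  B6 = {2, 5, 7, 12}  B7 = {2, 5, 12, 14}  B8 = {2, 11, 12, 14}  B9 = {2, 8, 11, 14}  B10 = {8, 9, 11, 14}  B11 = {0, 8, 9, 11}  B12 = {0, 1, 8, 9}
Tree: B1–B2, B2–B3, B3–B4, B4–B5, B5–B6, B6–B7, B7–B8, B8–B9, B9–B10, B10–B11, B11–B12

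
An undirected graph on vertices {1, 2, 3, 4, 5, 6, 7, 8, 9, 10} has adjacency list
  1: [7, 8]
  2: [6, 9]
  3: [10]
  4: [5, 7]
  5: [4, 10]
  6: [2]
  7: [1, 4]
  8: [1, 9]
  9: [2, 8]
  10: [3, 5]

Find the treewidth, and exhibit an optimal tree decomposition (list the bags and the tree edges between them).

The largest bag has 2 vertices, giving width 1; this decomposition certifies tw(G) ≤ 1. G has an edge, so its treewidth is at least 1. Combining the bounds, tw(G) = 1.

Treewidth 1.
One such decomposition:
Bags: B1 = {3, 10}  B2 = {5, 10}  B3 = {4, 5}  B4 = {4, 7}  B5 = {1, 7}  B6 = {1, 8}  B7 = {8, 9}  B8 = {2, 9}  B9 = {2, 6}
Tree: B1–B2, B2–B3, B3–B4, B4–B5, B5–B6, B6–B7, B7–B8, B8–B9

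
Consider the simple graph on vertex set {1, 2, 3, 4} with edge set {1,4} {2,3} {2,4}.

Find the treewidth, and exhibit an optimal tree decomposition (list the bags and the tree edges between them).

Each bag holds 2 vertices, so the decomposition has width 1, which upper-bounds the treewidth. Since G has at least one edge (e.g. 3–2), it is not an edgeless graph, so tw(G) ≥ 1. Therefore the treewidth is 1.

Treewidth 1.
Bags: B1 = {2, 3}  B2 = {2, 4}  B3 = {1, 4}
Tree: B1–B2, B2–B3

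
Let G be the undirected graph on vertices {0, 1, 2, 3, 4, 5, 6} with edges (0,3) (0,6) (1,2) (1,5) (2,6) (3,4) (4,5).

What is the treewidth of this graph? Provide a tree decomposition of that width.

The largest bag has 3 vertices, giving width 2; this decomposition certifies tw(G) ≤ 2. The edges 2–6–0–3–4–5–1–2 form a cycle, so G is not a tree and its treewidth is at least 2. Hence tw(G) = 2 exactly.

Treewidth 2.
One such decomposition:
Bags: B1 = {0, 2, 6}  B2 = {0, 2, 3}  B3 = {2, 3, 4}  B4 = {2, 4, 5}  B5 = {1, 2, 5}
Tree: B1–B2, B2–B3, B3–B4, B4–B5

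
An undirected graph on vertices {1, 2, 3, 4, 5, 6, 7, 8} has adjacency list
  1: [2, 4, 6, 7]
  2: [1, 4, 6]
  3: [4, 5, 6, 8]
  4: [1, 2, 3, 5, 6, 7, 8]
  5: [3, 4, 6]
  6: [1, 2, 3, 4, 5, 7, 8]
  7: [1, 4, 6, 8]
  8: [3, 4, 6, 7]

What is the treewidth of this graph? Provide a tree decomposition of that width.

Each bag holds 4 vertices, so the decomposition has width 3, which upper-bounds the treewidth. Conversely, {3, 4, 6, 8} is a clique of size 4, and the vertices of any clique must share a bag in every tree decomposition; so some bag has ≥ 4 vertices and tw(G) ≥ 3. Therefore the treewidth is 3.

Treewidth 3.
One such decomposition:
Bags: B1 = {3, 4, 6, 8}  B2 = {3, 4, 5, 6}  B3 = {4, 6, 7, 8}  B4 = {1, 4, 6, 7}  B5 = {1, 2, 4, 6}
Tree: B1–B2, B1–B3, B3–B4, B4–B5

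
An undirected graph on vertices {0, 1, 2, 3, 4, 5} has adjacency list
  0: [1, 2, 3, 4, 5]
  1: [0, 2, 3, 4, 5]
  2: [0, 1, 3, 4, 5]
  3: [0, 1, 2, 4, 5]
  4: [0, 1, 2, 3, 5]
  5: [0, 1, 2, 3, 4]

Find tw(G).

5

A width-5 tree decomposition is:
Bags: B1 = {0, 1, 2, 3, 4, 5}
Tree: (single bag)
A single bag containing all 6 vertices is trivially a valid decomposition of width 5. For the lower bound, the 6 vertices {0, 1, 2, 3, 4, 5} are pairwise adjacent, and any tree decomposition puts a clique entirely inside one bag — forcing width ≥ 5. Combining the bounds, tw(G) = 5.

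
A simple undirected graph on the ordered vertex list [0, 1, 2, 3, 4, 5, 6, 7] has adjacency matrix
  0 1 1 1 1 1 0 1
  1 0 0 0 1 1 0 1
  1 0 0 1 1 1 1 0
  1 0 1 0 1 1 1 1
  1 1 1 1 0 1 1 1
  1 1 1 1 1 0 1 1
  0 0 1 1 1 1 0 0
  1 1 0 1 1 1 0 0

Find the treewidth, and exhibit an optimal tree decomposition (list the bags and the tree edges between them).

Every bag has size at most 5, so the width is 5 − 1 = 4 and tw(G) ≤ 4. On the other hand G contains the 5-clique {0, 1, 4, 5, 7}. A clique must lie in a single bag of any decomposition, so no decomposition can have width below 4. Hence tw(G) = 4 exactly.

Treewidth 4.
Bags: B1 = {0, 3, 4, 5, 7}  B2 = {0, 2, 3, 4, 5}  B3 = {2, 3, 4, 5, 6}  B4 = {0, 1, 4, 5, 7}
Tree: B1–B2, B2–B3, B1–B4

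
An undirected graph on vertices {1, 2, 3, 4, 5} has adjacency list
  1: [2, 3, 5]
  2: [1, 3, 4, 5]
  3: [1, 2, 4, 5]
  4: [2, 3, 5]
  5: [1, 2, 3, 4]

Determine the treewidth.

A width-3 tree decomposition is:
Bags: B1 = {2, 3, 4, 5}  B2 = {1, 2, 3, 5}
Tree: B1–B2
The largest bag has 4 vertices, giving width 3; this decomposition certifies tw(G) ≤ 3. Conversely, {1, 2, 3, 5} is a clique of size 4, and the vertices of any clique must share a bag in every tree decomposition; so some bag has ≥ 4 vertices and tw(G) ≥ 3. Hence tw(G) = 3 exactly.

3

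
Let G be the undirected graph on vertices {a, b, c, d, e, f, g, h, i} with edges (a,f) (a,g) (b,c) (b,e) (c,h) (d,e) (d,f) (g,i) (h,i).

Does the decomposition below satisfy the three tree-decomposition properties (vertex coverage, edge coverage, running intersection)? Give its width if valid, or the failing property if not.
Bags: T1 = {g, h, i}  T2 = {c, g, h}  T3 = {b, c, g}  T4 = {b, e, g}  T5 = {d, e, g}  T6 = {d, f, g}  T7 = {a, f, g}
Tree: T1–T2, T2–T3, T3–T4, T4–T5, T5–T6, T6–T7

Checking the three conditions: (i) the bags cover all of {a, b, c, d, e, f, g, h, i}; (ii) for each edge, some bag contains both endpoints; (iii) the bags containing any fixed vertex form a subtree. All hold, so the decomposition is valid with width 3 − 1 = 2.

Yes; width 2.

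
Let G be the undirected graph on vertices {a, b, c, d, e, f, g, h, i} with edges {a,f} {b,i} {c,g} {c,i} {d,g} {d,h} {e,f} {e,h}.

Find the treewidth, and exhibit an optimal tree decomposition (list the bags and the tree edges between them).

Treewidth 1.
Bags: B1 = {b, i}  B2 = {c, i}  B3 = {c, g}  B4 = {d, g}  B5 = {d, h}  B6 = {e, h}  B7 = {e, f}  B8 = {a, f}
Tree: B1–B2, B2–B3, B3–B4, B4–B5, B5–B6, B6–B7, B7–B8

The largest bag has 2 vertices, giving width 1; this decomposition certifies tw(G) ≤ 1. Any graph with an edge has treewidth ≥ 1, and G has the edge b–i. The upper and lower bounds meet at 1, so that is the treewidth.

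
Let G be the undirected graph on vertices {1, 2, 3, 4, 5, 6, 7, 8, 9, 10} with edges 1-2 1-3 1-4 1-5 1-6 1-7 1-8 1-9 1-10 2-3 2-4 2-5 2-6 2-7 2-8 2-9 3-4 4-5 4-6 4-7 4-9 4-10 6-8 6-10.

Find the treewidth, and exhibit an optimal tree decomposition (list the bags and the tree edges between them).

Each bag holds 4 vertices, so the decomposition has width 3, which upper-bounds the treewidth. For the lower bound, the 4 vertices {1, 2, 6, 8} are pairwise adjacent, and any tree decomposition puts a clique entirely inside one bag — forcing width ≥ 3. Hence tw(G) = 3 exactly.

Treewidth 3.
One such decomposition:
Bags: B1 = {1, 2, 4, 6}  B2 = {1, 2, 3, 4}  B3 = {1, 4, 6, 10}  B4 = {1, 2, 4, 5}  B5 = {1, 2, 4, 7}  B6 = {1, 2, 6, 8}  B7 = {1, 2, 4, 9}
Tree: B1–B2, B1–B3, B2–B4, B2–B5, B1–B6, B2–B7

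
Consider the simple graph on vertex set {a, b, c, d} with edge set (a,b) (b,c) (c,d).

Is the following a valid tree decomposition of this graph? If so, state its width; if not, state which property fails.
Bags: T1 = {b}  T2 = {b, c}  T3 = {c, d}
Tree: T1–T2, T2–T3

No — vertex a appears in no bag.

A tree decomposition must satisfy three properties: every vertex lies in some bag; for every edge, both endpoints lie together in some bag; and for every vertex, the bags containing it form a connected subtree. Here vertex a appears in no bag, so the decomposition is invalid.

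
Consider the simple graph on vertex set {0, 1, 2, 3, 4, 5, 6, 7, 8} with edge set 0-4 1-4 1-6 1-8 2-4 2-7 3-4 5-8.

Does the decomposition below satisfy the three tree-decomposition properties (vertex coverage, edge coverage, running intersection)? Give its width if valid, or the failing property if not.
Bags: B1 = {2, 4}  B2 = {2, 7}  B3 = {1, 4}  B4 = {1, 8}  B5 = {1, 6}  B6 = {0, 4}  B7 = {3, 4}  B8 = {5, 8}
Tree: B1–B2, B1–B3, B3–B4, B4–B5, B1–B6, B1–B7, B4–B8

Yes; width 1.

Vertex coverage: the bags together contain {0, 1, 2, 3, 4, 5, 6, 7, 8}, the full vertex set. Edge coverage: each edge of G has both endpoints in at least one bag. Running intersection: for every vertex, the bags containing it form a connected subtree. All three properties hold, so this is a valid tree decomposition of width max|bag| − 1 = 1, and hence tw(G) ≤ 1.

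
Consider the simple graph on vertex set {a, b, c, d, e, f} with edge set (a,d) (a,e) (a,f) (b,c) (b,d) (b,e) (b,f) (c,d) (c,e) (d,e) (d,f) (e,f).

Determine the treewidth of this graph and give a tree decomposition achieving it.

Each bag holds 4 vertices, so the decomposition has width 3, which upper-bounds the treewidth. On the other hand G contains the 4-clique {b, c, d, e}. A clique must lie in a single bag of any decomposition, so no decomposition can have width below 3. The upper and lower bounds meet at 3, so that is the treewidth.

Treewidth 3.
One such decomposition:
Bags: B1 = {b, d, e, f}  B2 = {a, d, e, f}  B3 = {b, c, d, e}
Tree: B1–B2, B1–B3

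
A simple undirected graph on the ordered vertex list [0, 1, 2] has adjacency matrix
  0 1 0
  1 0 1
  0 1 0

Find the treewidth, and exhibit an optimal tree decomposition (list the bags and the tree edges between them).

Treewidth 1.
One optimal decomposition is:
Bags: B1 = {0, 1}  B2 = {1, 2}
Tree: B1–B2

The largest bag has 2 vertices, giving width 1; this decomposition certifies tw(G) ≤ 1. Since G has at least one edge (e.g. 1–0), it is not an edgeless graph, so tw(G) ≥ 1. Therefore the treewidth is 1.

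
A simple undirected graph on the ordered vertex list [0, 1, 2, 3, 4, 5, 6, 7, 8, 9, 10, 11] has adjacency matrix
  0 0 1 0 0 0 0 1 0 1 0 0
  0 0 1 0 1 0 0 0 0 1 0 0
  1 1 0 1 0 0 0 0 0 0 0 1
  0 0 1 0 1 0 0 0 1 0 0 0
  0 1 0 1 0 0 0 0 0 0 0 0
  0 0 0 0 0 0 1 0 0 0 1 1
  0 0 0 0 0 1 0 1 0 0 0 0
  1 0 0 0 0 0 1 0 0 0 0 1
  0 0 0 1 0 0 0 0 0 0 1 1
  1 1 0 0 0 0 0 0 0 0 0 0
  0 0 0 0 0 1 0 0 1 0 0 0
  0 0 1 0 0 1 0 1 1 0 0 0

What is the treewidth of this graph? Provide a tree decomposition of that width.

The largest bag has 4 vertices, giving width 3; this decomposition certifies tw(G) ≤ 3. For the lower bound: the 4 vertex sets {1,4,9}, {0}, {2}, {3,7,8,11} are disjoint, each induces a connected subgraph, and every pair is joined by at least one edge of G. Contracting each set to a single vertex therefore yields K_{4} as a minor, and since treewidth is minor-monotone, tw(G) ≥ tw(K_{4}) = 3. The upper and lower bounds meet at 3, so that is the treewidth.

Treewidth 3.
One optimal decomposition is:
Bags: B1 = {0, 1, 4, 9}  B2 = {0, 1, 2, 4}  B3 = {0, 2, 3, 4}  B4 = {0, 2, 3, 7}  B5 = {2, 3, 7, 11}  B6 = {3, 7, 8, 11}  B7 = {6, 7, 8, 11}  B8 = {5, 6, 8, 11}  B9 = {5, 6, 8, 10}
Tree: B1–B2, B2–B3, B3–B4, B4–B5, B5–B6, B6–B7, B7–B8, B8–B9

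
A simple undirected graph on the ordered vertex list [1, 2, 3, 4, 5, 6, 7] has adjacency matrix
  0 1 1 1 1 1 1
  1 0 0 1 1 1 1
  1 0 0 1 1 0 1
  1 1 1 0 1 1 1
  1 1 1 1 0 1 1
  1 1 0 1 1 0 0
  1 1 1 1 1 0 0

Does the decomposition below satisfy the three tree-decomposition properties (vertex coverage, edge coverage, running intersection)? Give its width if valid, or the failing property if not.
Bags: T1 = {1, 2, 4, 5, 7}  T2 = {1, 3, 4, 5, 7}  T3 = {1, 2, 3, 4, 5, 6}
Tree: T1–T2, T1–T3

No — bags containing vertex 3 are not connected in the tree.

A tree decomposition must satisfy three properties: every vertex lies in some bag; for every edge, both endpoints lie together in some bag; and for every vertex, the bags containing it form a connected subtree. Here bags containing vertex 3 are not connected in the tree, so the decomposition is invalid.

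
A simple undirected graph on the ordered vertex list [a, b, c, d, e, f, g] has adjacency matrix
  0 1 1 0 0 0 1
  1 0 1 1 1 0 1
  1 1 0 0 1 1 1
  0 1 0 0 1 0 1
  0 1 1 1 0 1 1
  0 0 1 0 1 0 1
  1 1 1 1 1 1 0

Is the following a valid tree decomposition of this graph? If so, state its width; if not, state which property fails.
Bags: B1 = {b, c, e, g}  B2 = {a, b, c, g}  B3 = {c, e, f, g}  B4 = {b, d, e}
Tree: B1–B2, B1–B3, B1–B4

No — edge (g,d) lies in no bag.

A tree decomposition must satisfy three properties: every vertex lies in some bag; for every edge, both endpoints lie together in some bag; and for every vertex, the bags containing it form a connected subtree. Here edge (g,d) lies in no bag, so the decomposition is invalid.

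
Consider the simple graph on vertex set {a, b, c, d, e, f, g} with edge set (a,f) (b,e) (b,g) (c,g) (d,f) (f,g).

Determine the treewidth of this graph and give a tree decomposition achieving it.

Treewidth 1.
Bags: B1 = {f, g}  B2 = {c, g}  B3 = {b, g}  B4 = {d, f}  B5 = {b, e}  B6 = {a, f}
Tree: B1–B2, B1–B3, B1–B4, B3–B5, B1–B6

Every bag has size at most 2, so the width is 2 − 1 = 1 and tw(G) ≤ 1. Any graph with an edge has treewidth ≥ 1, and G has the edge g–f. Therefore the treewidth is 1.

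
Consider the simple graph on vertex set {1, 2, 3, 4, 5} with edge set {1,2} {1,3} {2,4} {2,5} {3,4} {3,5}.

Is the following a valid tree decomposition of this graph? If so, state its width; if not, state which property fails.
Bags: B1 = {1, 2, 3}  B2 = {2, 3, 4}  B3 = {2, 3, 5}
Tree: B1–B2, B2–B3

Yes; width 2.

Checking the three conditions: (i) the bags cover all of {1, 2, 3, 4, 5}; (ii) for each edge, some bag contains both endpoints; (iii) the bags containing any fixed vertex form a subtree. All hold, so the decomposition is valid with width 3 − 1 = 2.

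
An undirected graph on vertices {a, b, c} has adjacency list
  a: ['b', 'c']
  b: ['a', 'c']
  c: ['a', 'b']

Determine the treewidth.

2

A width-2 tree decomposition is:
Bags: B1 = {a, b, c}
Tree: (single bag)
A single bag containing all 3 vertices is trivially a valid decomposition of width 2. On the other hand G contains the 3-clique {a, b, c}. A clique must lie in a single bag of any decomposition, so no decomposition can have width below 2. Therefore the treewidth is 2.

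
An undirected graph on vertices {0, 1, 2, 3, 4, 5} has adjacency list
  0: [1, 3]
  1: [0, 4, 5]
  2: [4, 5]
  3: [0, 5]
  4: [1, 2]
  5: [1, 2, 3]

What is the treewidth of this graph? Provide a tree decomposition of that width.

Each bag holds 3 vertices, so the decomposition has width 2, which upper-bounds the treewidth. The edges 2–4–1–5–2 form a cycle, so G is not a tree and its treewidth is at least 2. The upper and lower bounds meet at 2, so that is the treewidth.

Treewidth 2.
One optimal decomposition is:
Bags: B1 = {2, 4, 5}  B2 = {1, 4, 5}  B3 = {1, 3, 5}  B4 = {0, 1, 3}
Tree: B1–B2, B2–B3, B3–B4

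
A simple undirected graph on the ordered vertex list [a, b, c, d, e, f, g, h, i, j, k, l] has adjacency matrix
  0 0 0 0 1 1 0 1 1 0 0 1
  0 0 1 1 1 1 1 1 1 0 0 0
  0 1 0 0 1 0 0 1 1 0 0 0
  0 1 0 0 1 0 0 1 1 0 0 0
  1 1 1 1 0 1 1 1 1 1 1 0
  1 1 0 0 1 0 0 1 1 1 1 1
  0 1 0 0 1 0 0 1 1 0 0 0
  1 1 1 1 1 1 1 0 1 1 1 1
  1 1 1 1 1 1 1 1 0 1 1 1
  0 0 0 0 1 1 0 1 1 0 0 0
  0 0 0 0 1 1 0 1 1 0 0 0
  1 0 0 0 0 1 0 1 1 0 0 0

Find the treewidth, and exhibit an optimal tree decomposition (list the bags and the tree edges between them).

Treewidth 4.
Bags: B1 = {b, c, e, h, i}  B2 = {b, e, f, h, i}  B3 = {a, e, f, h, i}  B4 = {b, e, g, h, i}  B5 = {e, f, h, i, k}  B6 = {a, f, h, i, l}  B7 = {e, f, h, i, j}  B8 = {b, d, e, h, i}
Tree: B1–B2, B2–B3, B1–B4, B3–B5, B3–B6, B5–B7, B2–B8

Every bag has size at most 5, so the width is 5 − 1 = 4 and tw(G) ≤ 4. For the lower bound, the 5 vertices {b, d, e, h, i} are pairwise adjacent, and any tree decomposition puts a clique entirely inside one bag — forcing width ≥ 4. Therefore the treewidth is 4.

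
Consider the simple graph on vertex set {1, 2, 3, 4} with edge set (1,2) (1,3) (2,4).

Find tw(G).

A width-1 tree decomposition is:
Bags: B1 = {2, 4}  B2 = {1, 2}  B3 = {1, 3}
Tree: B1–B2, B2–B3
Each bag holds 2 vertices, so the decomposition has width 1, which upper-bounds the treewidth. Since G has at least one edge (e.g. 4–2), it is not an edgeless graph, so tw(G) ≥ 1. The upper and lower bounds meet at 1, so that is the treewidth.

1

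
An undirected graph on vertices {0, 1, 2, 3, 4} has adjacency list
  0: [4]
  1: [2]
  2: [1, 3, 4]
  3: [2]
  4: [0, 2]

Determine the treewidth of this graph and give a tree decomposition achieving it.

Each bag holds 2 vertices, so the decomposition has width 1, which upper-bounds the treewidth. G has an edge, so its treewidth is at least 1. Combining the bounds, tw(G) = 1.

Treewidth 1.
One optimal decomposition is:
Bags: B1 = {2, 4}  B2 = {1, 2}  B3 = {0, 4}  B4 = {2, 3}
Tree: B1–B2, B1–B3, B2–B4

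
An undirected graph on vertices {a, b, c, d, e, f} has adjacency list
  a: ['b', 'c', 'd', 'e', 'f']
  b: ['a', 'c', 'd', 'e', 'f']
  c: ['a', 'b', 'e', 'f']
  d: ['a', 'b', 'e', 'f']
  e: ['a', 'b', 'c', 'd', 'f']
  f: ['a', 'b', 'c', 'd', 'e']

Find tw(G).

4

A width-4 tree decomposition is:
Bags: B1 = {a, b, c, e, f}  B2 = {a, b, d, e, f}
Tree: B1–B2
Each bag holds 5 vertices, so the decomposition has width 4, which upper-bounds the treewidth. On the other hand G contains the 5-clique {a, b, d, e, f}. A clique must lie in a single bag of any decomposition, so no decomposition can have width below 4. The upper and lower bounds meet at 4, so that is the treewidth.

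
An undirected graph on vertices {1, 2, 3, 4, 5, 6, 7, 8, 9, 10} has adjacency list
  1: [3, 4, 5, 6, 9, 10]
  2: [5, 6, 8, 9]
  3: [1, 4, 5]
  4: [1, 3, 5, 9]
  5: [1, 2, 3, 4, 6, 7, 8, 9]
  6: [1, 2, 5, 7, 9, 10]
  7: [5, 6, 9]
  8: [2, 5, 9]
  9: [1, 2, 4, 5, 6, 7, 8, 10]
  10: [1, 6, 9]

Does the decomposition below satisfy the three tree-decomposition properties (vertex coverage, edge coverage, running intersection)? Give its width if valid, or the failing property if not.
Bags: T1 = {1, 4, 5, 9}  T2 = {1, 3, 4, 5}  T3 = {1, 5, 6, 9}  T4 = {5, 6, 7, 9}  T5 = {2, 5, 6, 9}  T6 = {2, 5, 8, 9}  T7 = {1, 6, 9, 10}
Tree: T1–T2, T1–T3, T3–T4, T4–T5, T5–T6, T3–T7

Yes; width 3.

Checking the three conditions: (i) the bags cover all of {1, 2, 3, 4, 5, 6, 7, 8, 9, 10}; (ii) for each edge, some bag contains both endpoints; (iii) the bags containing any fixed vertex form a subtree. All hold, so the decomposition is valid with width 4 − 1 = 3.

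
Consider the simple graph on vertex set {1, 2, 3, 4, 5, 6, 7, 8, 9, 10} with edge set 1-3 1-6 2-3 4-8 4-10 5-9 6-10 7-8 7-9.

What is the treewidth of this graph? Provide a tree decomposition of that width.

Each bag holds 2 vertices, so the decomposition has width 1, which upper-bounds the treewidth. Any graph with an edge has treewidth ≥ 1, and G has the edge 2–3. Therefore the treewidth is 1.

Treewidth 1.
One such decomposition:
Bags: B1 = {2, 3}  B2 = {1, 3}  B3 = {1, 6}  B4 = {6, 10}  B5 = {4, 10}  B6 = {4, 8}  B7 = {7, 8}  B8 = {7, 9}  B9 = {5, 9}
Tree: B1–B2, B2–B3, B3–B4, B4–B5, B5–B6, B6–B7, B7–B8, B8–B9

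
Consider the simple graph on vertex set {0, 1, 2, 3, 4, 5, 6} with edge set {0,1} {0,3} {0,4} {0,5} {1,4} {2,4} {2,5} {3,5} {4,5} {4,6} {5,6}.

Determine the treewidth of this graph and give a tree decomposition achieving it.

Each bag holds 3 vertices, so the decomposition has width 2, which upper-bounds the treewidth. Conversely, {0, 3, 5} is a clique of size 3, and the vertices of any clique must share a bag in every tree decomposition; so some bag has ≥ 3 vertices and tw(G) ≥ 2. Combining the bounds, tw(G) = 2.

Treewidth 2.
One optimal decomposition is:
Bags: B1 = {0, 1, 4}  B2 = {0, 4, 5}  B3 = {2, 4, 5}  B4 = {4, 5, 6}  B5 = {0, 3, 5}
Tree: B1–B2, B2–B3, B3–B4, B2–B5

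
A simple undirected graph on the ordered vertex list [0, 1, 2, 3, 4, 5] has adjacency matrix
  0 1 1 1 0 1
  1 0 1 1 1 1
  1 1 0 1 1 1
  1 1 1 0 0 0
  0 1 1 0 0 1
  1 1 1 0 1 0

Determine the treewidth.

3

A width-3 tree decomposition is:
Bags: B1 = {0, 1, 2, 5}  B2 = {0, 1, 2, 3}  B3 = {1, 2, 4, 5}
Tree: B1–B2, B1–B3
Every bag has size at most 4, so the width is 4 − 1 = 3 and tw(G) ≤ 3. On the other hand G contains the 4-clique {0, 1, 2, 3}. A clique must lie in a single bag of any decomposition, so no decomposition can have width below 3. Combining the bounds, tw(G) = 3.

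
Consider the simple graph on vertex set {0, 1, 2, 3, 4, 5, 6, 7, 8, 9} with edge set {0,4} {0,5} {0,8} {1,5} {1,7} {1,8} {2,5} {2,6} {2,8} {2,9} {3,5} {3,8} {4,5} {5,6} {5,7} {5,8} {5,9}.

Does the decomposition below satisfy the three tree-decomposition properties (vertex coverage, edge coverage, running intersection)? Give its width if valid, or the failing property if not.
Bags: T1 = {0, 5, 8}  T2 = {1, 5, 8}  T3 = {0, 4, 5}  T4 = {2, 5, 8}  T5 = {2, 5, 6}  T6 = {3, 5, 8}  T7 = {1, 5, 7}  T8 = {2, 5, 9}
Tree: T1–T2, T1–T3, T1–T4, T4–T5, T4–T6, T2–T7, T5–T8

Vertex coverage: the bags together contain {0, 1, 2, 3, 4, 5, 6, 7, 8, 9}, the full vertex set. Edge coverage: each edge of G has both endpoints in at least one bag. Running intersection: for every vertex, the bags containing it form a connected subtree. All three properties hold, so this is a valid tree decomposition of width max|bag| − 1 = 2, and hence tw(G) ≤ 2.

Yes; width 2.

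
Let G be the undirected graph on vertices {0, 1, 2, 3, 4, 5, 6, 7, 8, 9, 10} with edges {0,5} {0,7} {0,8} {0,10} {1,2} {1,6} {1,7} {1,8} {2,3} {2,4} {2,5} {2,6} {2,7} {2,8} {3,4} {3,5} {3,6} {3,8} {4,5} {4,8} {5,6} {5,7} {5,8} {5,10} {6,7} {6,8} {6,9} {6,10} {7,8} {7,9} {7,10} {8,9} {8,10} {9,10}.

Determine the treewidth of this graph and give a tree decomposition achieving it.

Each bag holds 5 vertices, so the decomposition has width 4, which upper-bounds the treewidth. On the other hand G contains the 5-clique {1, 2, 6, 7, 8}. A clique must lie in a single bag of any decomposition, so no decomposition can have width below 4. Combining the bounds, tw(G) = 4.

Treewidth 4.
One such decomposition:
Bags: B1 = {1, 2, 6, 7, 8}  B2 = {2, 5, 6, 7, 8}  B3 = {5, 6, 7, 8, 10}  B4 = {2, 3, 5, 6, 8}  B5 = {2, 3, 4, 5, 8}  B6 = {6, 7, 8, 9, 10}  B7 = {0, 5, 7, 8, 10}
Tree: B1–B2, B2–B3, B2–B4, B4–B5, B3–B6, B3–B7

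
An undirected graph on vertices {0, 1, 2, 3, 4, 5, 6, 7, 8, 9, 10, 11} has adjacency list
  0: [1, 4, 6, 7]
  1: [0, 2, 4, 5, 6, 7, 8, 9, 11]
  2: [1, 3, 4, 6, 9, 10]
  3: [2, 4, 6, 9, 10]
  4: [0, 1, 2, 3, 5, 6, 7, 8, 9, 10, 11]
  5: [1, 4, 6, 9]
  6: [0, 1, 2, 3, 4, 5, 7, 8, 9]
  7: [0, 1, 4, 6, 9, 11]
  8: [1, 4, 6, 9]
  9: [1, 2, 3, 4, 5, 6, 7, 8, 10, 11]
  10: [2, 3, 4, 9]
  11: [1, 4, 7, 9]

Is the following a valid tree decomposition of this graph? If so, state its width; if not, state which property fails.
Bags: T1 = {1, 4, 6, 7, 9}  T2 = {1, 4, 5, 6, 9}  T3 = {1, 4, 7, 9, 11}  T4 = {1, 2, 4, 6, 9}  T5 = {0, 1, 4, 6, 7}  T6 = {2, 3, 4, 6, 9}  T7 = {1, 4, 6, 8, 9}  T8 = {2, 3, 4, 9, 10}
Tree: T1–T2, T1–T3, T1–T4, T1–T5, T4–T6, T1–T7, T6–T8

Yes; width 4.

Vertex coverage: the bags together contain {0, 1, 2, 3, 4, 5, 6, 7, 8, 9, 10, 11}, the full vertex set. Edge coverage: each edge of G has both endpoints in at least one bag. Running intersection: for every vertex, the bags containing it form a connected subtree. All three properties hold, so this is a valid tree decomposition of width max|bag| − 1 = 4, and hence tw(G) ≤ 4.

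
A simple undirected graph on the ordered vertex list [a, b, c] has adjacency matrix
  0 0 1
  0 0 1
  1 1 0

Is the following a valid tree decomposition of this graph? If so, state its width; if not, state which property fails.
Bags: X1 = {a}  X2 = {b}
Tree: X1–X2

A tree decomposition must satisfy three properties: every vertex lies in some bag; for every edge, both endpoints lie together in some bag; and for every vertex, the bags containing it form a connected subtree. Here vertex c appears in no bag, so the decomposition is invalid.

No — vertex c appears in no bag.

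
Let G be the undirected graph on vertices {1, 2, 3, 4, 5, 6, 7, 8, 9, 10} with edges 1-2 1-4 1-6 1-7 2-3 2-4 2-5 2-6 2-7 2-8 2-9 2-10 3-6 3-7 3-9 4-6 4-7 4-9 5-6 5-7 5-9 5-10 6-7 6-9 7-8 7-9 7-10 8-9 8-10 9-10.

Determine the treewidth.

4

A width-4 tree decomposition is:
Bags: B1 = {2, 5, 6, 7, 9}  B2 = {2, 5, 7, 9, 10}  B3 = {2, 7, 8, 9, 10}  B4 = {2, 3, 6, 7, 9}  B5 = {2, 4, 6, 7, 9}  B6 = {1, 2, 4, 6, 7}
Tree: B1–B2, B2–B3, B1–B4, B4–B5, B5–B6
Each bag holds 5 vertices, so the decomposition has width 4, which upper-bounds the treewidth. Conversely, {1, 2, 4, 6, 7} is a clique of size 5, and the vertices of any clique must share a bag in every tree decomposition; so some bag has ≥ 5 vertices and tw(G) ≥ 4. Hence tw(G) = 4 exactly.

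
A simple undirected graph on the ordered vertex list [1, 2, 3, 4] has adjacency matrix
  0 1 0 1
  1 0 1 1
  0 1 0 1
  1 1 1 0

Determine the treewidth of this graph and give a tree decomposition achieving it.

Treewidth 2.
One such decomposition:
Bags: B1 = {2, 3, 4}  B2 = {1, 2, 4}
Tree: B1–B2

The largest bag has 3 vertices, giving width 2; this decomposition certifies tw(G) ≤ 2. On the other hand G contains the 3-clique {1, 2, 4}. A clique must lie in a single bag of any decomposition, so no decomposition can have width below 2. Combining the bounds, tw(G) = 2.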